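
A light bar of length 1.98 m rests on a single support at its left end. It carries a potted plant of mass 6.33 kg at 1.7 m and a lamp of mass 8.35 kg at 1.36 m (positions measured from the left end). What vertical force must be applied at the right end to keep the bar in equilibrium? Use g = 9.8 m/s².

F ≈ 109 N

Sum moments about the left end (the unknown pivot reaction has zero arm there).
Potted plant: 6.33 × 9.8 = 62.03 N down at 1.7 m → arm 1.7 m, τ = 62.03 × 1.7 = 105.5 N·m clockwise.
Lamp: 8.35 × 9.8 = 81.83 N down at 1.36 m → arm 1.36 m, τ = 81.83 × 1.36 = 111.3 N·m clockwise.
Net moment of the loads = 216.8 N·m clockwise.
The upward force F acts at the right end, arm 1.98 m, giving F × 1.98 counterclockwise.
Setting net torque to zero: F × 1.98 = 216.8 → F = 216.8 / 1.98 = 109 N.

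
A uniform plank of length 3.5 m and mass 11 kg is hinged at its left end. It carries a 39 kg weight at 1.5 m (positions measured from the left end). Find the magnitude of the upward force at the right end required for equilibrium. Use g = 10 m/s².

Take moments about the left end.
Beam weight: 11 × 10 = 110 N down at 1.75 m → arm 1.75 m, τ = 110 × 1.75 = 192.5 N·m clockwise.
Weight: 39 × 10 = 390 N down at 1.5 m → arm 1.5 m, τ = 390 × 1.5 = 585 N·m clockwise.
Net moment of the loads = 777.5 N·m clockwise.
The upward force F acts at the right end, arm 3.5 m, giving F × 3.5 counterclockwise.
Setting net torque to zero: F × 3.5 = 777.5 → F = 777.5 / 3.5 = 222 N.

F ≈ 222 N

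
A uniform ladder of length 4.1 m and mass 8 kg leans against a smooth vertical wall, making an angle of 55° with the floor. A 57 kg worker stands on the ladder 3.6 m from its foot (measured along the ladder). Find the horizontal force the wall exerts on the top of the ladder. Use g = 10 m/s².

Taking torques about the foot of the ladder:
Ladder weight 8×10 = 80 N acts at 2.05 m along the ladder; its horizontal arm is 2.05·cos55° = 1.176 m → τ = 94.08 N·m clockwise.
Worker: 57×10 = 570 N at 3.6 m → arm 2.065 m → τ = 1177 N·m clockwise.
Wall normal N acts horizontally at the top; its moment arm is the height L sinθ = 4.1·sin55° = 3.359 m, counterclockwise.
For rotational equilibrium, N × 3.359 = 1271, so N = 378 N.

N_wall ≈ 378 N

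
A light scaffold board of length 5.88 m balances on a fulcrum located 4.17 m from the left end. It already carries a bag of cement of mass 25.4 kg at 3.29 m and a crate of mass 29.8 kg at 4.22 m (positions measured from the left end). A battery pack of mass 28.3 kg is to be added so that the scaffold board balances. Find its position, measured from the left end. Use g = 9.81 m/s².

x ≈ 4.91 m from the left end

Sum moments about the fulcrum (at 4.17 m from the left end) (the support reaction has zero arm there).
Bag of cement: 25.4 × 9.81 = 249.2 N down at 3.29 m → arm 0.88 m, τ = 249.2 × 0.88 = 219.3 N·m counterclockwise.
Crate: 29.8 × 9.81 = 292.3 N down at 4.22 m → arm 0.05 m, τ = 292.3 × 0.05 = 14.62 N·m clockwise.
Net moment of existing loads = 204.7 N·m counterclockwise.
The battery pack weighs 28.3 × 9.81 = 277.6 N and must supply an equal clockwise moment, so its lever arm about the fulcrum is 204.7 / 277.6 = 0.737 m.
That puts it at 4.17 + 0.737 = 4.91 m from the left end.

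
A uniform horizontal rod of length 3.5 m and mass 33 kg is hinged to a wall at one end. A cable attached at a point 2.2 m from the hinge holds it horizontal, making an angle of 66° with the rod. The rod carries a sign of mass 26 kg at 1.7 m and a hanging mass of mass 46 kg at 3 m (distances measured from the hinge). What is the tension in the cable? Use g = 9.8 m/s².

Choose the hinge as the axis so the unknown hinge reaction has zero arm there.
Beam weight: 33 × 9.8 = 323.4 N down at 1.75 m → arm 1.75 m, τ = 323.4 × 1.75 = 565.9 N·m clockwise.
Sign: 26 × 9.8 = 254.8 N down at 1.7 m → arm 1.7 m, τ = 254.8 × 1.7 = 433.2 N·m clockwise.
Hanging mass: 46 × 9.8 = 450.8 N down at 3 m → arm 3 m, τ = 450.8 × 3 = 1352 N·m clockwise.
Total clockwise load moment = 2351 N·m.
The cable tension T acts at 2.2 m; only its component perpendicular to the rod, T sinθ, produces torque. sin 66° = 0.9135.
Balancing moments: T × 2.2 × 0.9135 = 2351, giving T = 2351 / 2.01 = 1170 N.

T ≈ 1170 N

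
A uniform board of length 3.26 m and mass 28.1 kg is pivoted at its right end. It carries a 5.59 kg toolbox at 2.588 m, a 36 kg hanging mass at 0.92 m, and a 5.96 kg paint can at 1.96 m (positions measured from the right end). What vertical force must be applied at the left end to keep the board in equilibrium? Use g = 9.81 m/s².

F ≈ 316 N

About the right end:
Beam weight: 28.1 × 9.81 = 275.7 N down at 1.63 m → arm 1.63 m, τ = 275.7 × 1.63 = 449.4 N·m counterclockwise.
Toolbox: 5.59 × 9.81 = 54.84 N down at 2.588 m → arm 2.588 m, τ = 54.84 × 2.588 = 141.9 N·m counterclockwise.
Hanging mass: 36 × 9.81 = 353.2 N down at 0.92 m → arm 0.92 m, τ = 353.2 × 0.92 = 324.9 N·m counterclockwise.
Paint can: 5.96 × 9.81 = 58.47 N down at 1.96 m → arm 1.96 m, τ = 58.47 × 1.96 = 114.6 N·m counterclockwise.
Net moment of the loads = 1031 N·m counterclockwise.
The upward force F acts at the left end, arm 3.26 m, giving F × 3.26 clockwise.
Στ = 0 ⇒ F × 3.26 = 1031 ⇒ F = 1031 / 3.26 = 316 N.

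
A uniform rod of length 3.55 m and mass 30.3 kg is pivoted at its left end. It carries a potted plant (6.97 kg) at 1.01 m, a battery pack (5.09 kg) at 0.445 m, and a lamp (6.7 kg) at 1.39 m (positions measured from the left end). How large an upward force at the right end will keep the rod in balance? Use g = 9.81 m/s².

Take moments about the left end.
Beam weight: 30.3 × 9.81 = 297.2 N down at 1.775 m → arm 1.775 m, τ = 297.2 × 1.775 = 527.5 N·m clockwise.
Potted plant: 6.97 × 9.81 = 68.38 N down at 1.01 m → arm 1.01 m, τ = 68.38 × 1.01 = 69.06 N·m clockwise.
Battery pack: 5.09 × 9.81 = 49.93 N down at 0.445 m → arm 0.445 m, τ = 49.93 × 0.445 = 22.22 N·m clockwise.
Lamp: 6.7 × 9.81 = 65.73 N down at 1.39 m → arm 1.39 m, τ = 65.73 × 1.39 = 91.36 N·m clockwise.
Net moment of the loads = 710.1 N·m clockwise.
The upward force F acts at the right end, arm 3.55 m, giving F × 3.55 counterclockwise.
Στ = 0 ⇒ F × 3.55 = 710.1 ⇒ F = 710.1 / 3.55 = 200 N.

F ≈ 200 N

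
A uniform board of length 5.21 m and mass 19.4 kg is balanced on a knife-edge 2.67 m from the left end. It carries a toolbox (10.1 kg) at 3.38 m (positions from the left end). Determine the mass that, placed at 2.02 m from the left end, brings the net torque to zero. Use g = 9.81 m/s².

Choose the knife-edge (at 2.67 m from the left end) as the axis so the support reaction has zero arm there.
Beam weight: 19.4 × 9.81 = 190.3 N down at 2.605 m → arm 0.065 m, τ = 190.3 × 0.065 = 12.37 N·m counterclockwise.
Toolbox: 10.1 × 9.81 = 99.08 N down at 3.38 m → arm 0.71 m, τ = 99.08 × 0.71 = 70.35 N·m clockwise.
Net moment of known loads = 57.98 N·m clockwise.
An unknown mass m at 2.02 m has arm 0.65 m; its moment is m·g·0.65 counterclockwise.
Balancing moments: m × 9.81 × 0.65 = 57.98, giving m = 57.98 / (9.81 × 0.65) = 9.09 kg.

m ≈ 9.09 kg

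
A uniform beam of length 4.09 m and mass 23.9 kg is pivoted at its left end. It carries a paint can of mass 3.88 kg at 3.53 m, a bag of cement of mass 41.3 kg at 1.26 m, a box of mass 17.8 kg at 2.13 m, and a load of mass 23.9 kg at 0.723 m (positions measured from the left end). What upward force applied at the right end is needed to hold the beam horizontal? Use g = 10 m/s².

F ≈ 415 N

Taking torques about the left end:
Beam weight: 23.9 × 10 = 239 N down at 2.045 m → arm 2.045 m, τ = 239 × 2.045 = 488.8 N·m clockwise.
Paint can: 3.88 × 10 = 38.8 N down at 3.53 m → arm 3.53 m, τ = 38.8 × 3.53 = 137 N·m clockwise.
Bag of cement: 41.3 × 10 = 413 N down at 1.26 m → arm 1.26 m, τ = 413 × 1.26 = 520.4 N·m clockwise.
Box: 17.8 × 10 = 178 N down at 2.13 m → arm 2.13 m, τ = 178 × 2.13 = 379.1 N·m clockwise.
Load: 23.9 × 10 = 239 N down at 0.723 m → arm 0.723 m, τ = 239 × 0.723 = 172.8 N·m clockwise.
Net moment of the loads = 1698 N·m clockwise.
The upward force F acts at the right end, arm 4.09 m, giving F × 4.09 counterclockwise.
For rotational equilibrium, F × 4.09 = 1698, so F = 1698 / 4.09 = 415 N.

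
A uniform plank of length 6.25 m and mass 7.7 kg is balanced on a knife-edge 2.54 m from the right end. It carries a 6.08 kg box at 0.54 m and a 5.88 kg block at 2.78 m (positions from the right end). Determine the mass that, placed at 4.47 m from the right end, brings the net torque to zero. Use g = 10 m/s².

Take moments about the knife-edge (at 2.54 m from the right end).
Beam weight: 7.7 × 10 = 77 N down at 3.125 m → arm 0.585 m, τ = 77 × 0.585 = 45.04 N·m counterclockwise.
Box: 6.08 × 10 = 60.8 N down at 0.54 m → arm 2 m, τ = 60.8 × 2 = 121.6 N·m clockwise.
Block: 5.88 × 10 = 58.8 N down at 2.78 m → arm 0.24 m, τ = 58.8 × 0.24 = 14.11 N·m counterclockwise.
Net moment of known loads = 62.45 N·m clockwise.
An unknown mass m at 4.47 m has arm 1.93 m; its moment is m·g·1.93 counterclockwise.
Setting net torque to zero: m × 10 × 1.93 = 62.45 → m = 62.45 / (10 × 1.93) = 3.24 kg.

m ≈ 3.24 kg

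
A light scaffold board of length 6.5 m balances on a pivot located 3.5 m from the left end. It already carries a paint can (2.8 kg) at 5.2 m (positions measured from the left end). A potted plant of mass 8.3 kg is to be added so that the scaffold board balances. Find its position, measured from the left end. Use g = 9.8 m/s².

Choose the pivot (at 3.5 m from the left end) as the axis so the support reaction has zero arm there.
Paint can: 2.8 × 9.8 = 27.44 N down at 5.2 m → arm 1.7 m, τ = 27.44 × 1.7 = 46.65 N·m clockwise.
Net moment of existing loads = 46.65 N·m clockwise.
The potted plant weighs 8.3 × 9.8 = 81.34 N and must supply an equal counterclockwise moment, so its lever arm about the pivot is 46.65 / 81.34 = 0.574 m.
That puts it at 3.5 − 0.574 = 2.93 m from the left end.

x ≈ 2.93 m from the left end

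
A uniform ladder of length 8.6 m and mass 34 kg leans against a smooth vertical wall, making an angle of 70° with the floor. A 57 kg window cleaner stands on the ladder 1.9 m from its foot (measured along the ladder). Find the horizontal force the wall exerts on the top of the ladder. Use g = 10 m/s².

N_wall ≈ 108 N

Sum moments about the foot of the ladder (the floor normal and friction both act there and drop out).
Ladder weight 34×10 = 340 N acts at 4.3 m along the ladder; its horizontal arm is 4.3·cos70° = 1.471 m → τ = 500.1 N·m clockwise.
Window cleaner: 57×10 = 570 N at 1.9 m → arm 0.6498 m → τ = 370.4 N·m clockwise.
Wall normal N acts horizontally at the top; its moment arm is the height L sinθ = 8.6·sin70° = 8.081 m, counterclockwise.
For rotational equilibrium, N × 8.081 = 870.5, so N = 108 N.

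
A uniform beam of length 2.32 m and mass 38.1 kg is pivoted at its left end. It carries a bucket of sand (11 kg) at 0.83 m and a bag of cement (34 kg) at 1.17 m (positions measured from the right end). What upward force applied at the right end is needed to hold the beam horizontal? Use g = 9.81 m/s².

F ≈ 422 N

Taking torques about the left end:
Beam weight: 38.1 × 9.81 = 373.8 N down at 1.16 m → arm 1.16 m, τ = 373.8 × 1.16 = 433.6 N·m clockwise.
Bucket of sand: 11 × 9.81 = 107.9 N down at 0.83 m → arm 1.49 m, τ = 107.9 × 1.49 = 160.8 N·m clockwise.
Bag of cement: 34 × 9.81 = 333.5 N down at 1.17 m → arm 1.15 m, τ = 333.5 × 1.15 = 383.5 N·m clockwise.
Net moment of the loads = 977.9 N·m clockwise.
The upward force F acts at the right end, arm 2.32 m, giving F × 2.32 counterclockwise.
Balancing moments: F × 2.32 = 977.9, giving F = 977.9 / 2.32 = 422 N.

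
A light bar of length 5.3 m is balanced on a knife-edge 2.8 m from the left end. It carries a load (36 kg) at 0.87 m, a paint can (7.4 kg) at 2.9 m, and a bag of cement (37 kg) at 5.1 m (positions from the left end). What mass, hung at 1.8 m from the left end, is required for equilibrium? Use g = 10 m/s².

Choose the knife-edge (at 2.8 m from the left end) as the axis so the support reaction has zero arm there.
Load: 36 × 10 = 360 N down at 0.87 m → arm 1.93 m, τ = 360 × 1.93 = 694.8 N·m counterclockwise.
Paint can: 7.4 × 10 = 74 N down at 2.9 m → arm 0.1 m, τ = 74 × 0.1 = 7.4 N·m clockwise.
Bag of cement: 37 × 10 = 370 N down at 5.1 m → arm 2.3 m, τ = 370 × 2.3 = 851 N·m clockwise.
Net moment of known loads = 163.6 N·m clockwise.
An unknown mass m at 1.8 m has arm 1 m; its moment is m·g·1 counterclockwise.
Στ = 0 ⇒ m × 10 × 1 = 163.6 ⇒ m = 163.6 / (10 × 1) = 16.4 kg.

m ≈ 16.4 kg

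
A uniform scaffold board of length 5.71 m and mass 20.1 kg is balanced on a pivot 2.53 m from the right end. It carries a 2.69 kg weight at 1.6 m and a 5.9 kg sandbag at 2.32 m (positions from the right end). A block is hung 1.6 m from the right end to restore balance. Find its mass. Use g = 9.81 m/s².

m ≈ 3 kg

Take moments about the pivot (at 2.53 m from the right end).
Beam weight: 20.1 × 9.81 = 197.2 N down at 2.855 m → arm 0.325 m, τ = 197.2 × 0.325 = 64.09 N·m counterclockwise.
Weight: 2.69 × 9.81 = 26.39 N down at 1.6 m → arm 0.93 m, τ = 26.39 × 0.93 = 24.54 N·m clockwise.
Sandbag: 5.9 × 9.81 = 57.88 N down at 2.32 m → arm 0.21 m, τ = 57.88 × 0.21 = 12.15 N·m clockwise.
Net moment of known loads = 27.4 N·m counterclockwise.
An unknown mass m at 1.6 m has arm 0.93 m; its moment is m·g·0.93 clockwise.
For rotational equilibrium, m × 9.81 × 0.93 = 27.4, so m = 27.4 / (9.81 × 0.93) = 3 kg.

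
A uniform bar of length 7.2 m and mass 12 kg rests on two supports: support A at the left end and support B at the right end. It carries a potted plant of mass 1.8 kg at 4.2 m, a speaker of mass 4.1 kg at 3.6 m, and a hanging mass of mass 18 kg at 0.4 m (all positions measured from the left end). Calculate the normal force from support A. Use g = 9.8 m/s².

Take moments about support B.
Beam weight: 12 × 9.8 = 117.6 N down at 3.6 m → arm 3.6 m, τ = 117.6 × 3.6 = 423.4 N·m counterclockwise.
Potted plant: 1.8 × 9.8 = 17.64 N down at 4.2 m → arm 3 m, τ = 17.64 × 3 = 52.92 N·m counterclockwise.
Speaker: 4.1 × 9.8 = 40.18 N down at 3.6 m → arm 3.6 m, τ = 40.18 × 3.6 = 144.6 N·m counterclockwise.
Hanging mass: 18 × 9.8 = 176.4 N down at 0.4 m → arm 6.8 m, τ = 176.4 × 6.8 = 1200 N·m counterclockwise.
Net load moment about support B = 1821 N·m counterclockwise.
Reaction R at support A is upward at 0 m, arm 7.2 m → moment R × 7.2 clockwise.
Στ = 0 ⇒ R × 7.2 = 1821 ⇒ R = 253 N.

R_A ≈ 253 N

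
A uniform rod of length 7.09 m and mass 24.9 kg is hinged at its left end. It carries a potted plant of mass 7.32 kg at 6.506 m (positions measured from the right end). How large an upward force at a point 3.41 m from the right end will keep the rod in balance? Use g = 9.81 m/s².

F ≈ 247 N

About the left end:
Beam weight: 24.9 × 9.81 = 244.3 N down at 3.545 m → arm 3.545 m, τ = 244.3 × 3.545 = 866 N·m clockwise.
Potted plant: 7.32 × 9.81 = 71.81 N down at 6.506 m → arm 0.584 m, τ = 71.81 × 0.584 = 41.94 N·m clockwise.
Net moment of the loads = 907.9 N·m clockwise.
The upward force F acts at a point 3.41 m from the right end, arm 3.68 m, giving F × 3.68 counterclockwise.
Στ = 0 ⇒ F × 3.68 = 907.9 ⇒ F = 907.9 / 3.68 = 247 N.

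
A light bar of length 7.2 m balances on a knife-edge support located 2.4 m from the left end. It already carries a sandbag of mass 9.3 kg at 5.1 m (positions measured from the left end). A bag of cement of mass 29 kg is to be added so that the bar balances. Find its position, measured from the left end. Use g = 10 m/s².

Taking torques about the knife-edge support (at 2.4 m from the left end):
Sandbag: 9.3 × 10 = 93 N down at 5.1 m → arm 2.7 m, τ = 93 × 2.7 = 251.1 N·m clockwise.
Net moment of existing loads = 251.1 N·m clockwise.
The bag of cement weighs 29 × 10 = 290 N and must supply an equal counterclockwise moment, so its lever arm about the knife-edge support is 251.1 / 290 = 0.866 m.
That puts it at 2.4 − 0.866 = 1.53 m from the left end.

x ≈ 1.53 m from the left end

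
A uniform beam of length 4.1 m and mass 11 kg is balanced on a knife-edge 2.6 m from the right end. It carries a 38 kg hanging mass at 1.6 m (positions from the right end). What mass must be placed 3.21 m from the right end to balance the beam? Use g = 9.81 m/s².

m ≈ 72.2 kg

Choose the knife-edge (at 2.6 m from the right end) as the axis so the support reaction has zero arm there.
Beam weight: 11 × 9.81 = 107.9 N down at 2.05 m → arm 0.55 m, τ = 107.9 × 0.55 = 59.35 N·m clockwise.
Hanging mass: 38 × 9.81 = 372.8 N down at 1.6 m → arm 1 m, τ = 372.8 × 1 = 372.8 N·m clockwise.
Net moment of known loads = 432.2 N·m clockwise.
An unknown mass m at 3.21 m has arm 0.61 m; its moment is m·g·0.61 counterclockwise.
Στ = 0 ⇒ m × 9.81 × 0.61 = 432.2 ⇒ m = 432.2 / (9.81 × 0.61) = 72.2 kg.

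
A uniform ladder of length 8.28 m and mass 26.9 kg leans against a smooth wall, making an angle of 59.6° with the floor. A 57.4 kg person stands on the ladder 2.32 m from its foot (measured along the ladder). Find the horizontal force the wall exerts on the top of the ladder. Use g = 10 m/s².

N_wall ≈ 173 N

About the foot of the ladder:
Ladder weight 26.9×10 = 269 N acts at 4.14 m along the ladder; its horizontal arm is 4.14·cos59.6° = 2.095 m → τ = 563.6 N·m clockwise.
Person: 57.4×10 = 574 N at 2.32 m → arm 1.174 m → τ = 673.9 N·m clockwise.
Wall normal N acts horizontally at the top; its moment arm is the height L sinθ = 8.28·sin59.6° = 7.142 m, counterclockwise.
Balancing moments: N × 7.142 = 1238, giving N = 173 N.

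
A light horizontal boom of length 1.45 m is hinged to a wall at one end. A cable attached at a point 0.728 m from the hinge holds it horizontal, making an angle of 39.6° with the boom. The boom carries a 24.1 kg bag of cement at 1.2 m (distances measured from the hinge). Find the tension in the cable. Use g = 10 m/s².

Choose the hinge as the axis so the unknown hinge reaction has zero arm there.
Bag of cement: 24.1 × 10 = 241 N down at 1.2 m → arm 1.2 m, τ = 241 × 1.2 = 289.2 N·m clockwise.
Total clockwise load moment = 289.2 N·m.
The cable tension T acts at 0.728 m; only its component perpendicular to the boom, T sinθ, produces torque. sin 39.6° = 0.6374.
Στ = 0 ⇒ T × 0.728 × 0.6374 = 289.2 ⇒ T = 289.2 / 0.464 = 623 N.

T ≈ 623 N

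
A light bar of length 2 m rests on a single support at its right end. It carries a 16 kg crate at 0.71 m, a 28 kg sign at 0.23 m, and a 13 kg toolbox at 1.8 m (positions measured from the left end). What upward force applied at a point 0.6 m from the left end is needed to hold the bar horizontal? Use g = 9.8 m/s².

F ≈ 510 N

Choose the right end as the axis so the unknown pivot reaction has zero arm there.
Crate: 16 × 9.8 = 156.8 N down at 0.71 m → arm 1.29 m, τ = 156.8 × 1.29 = 202.3 N·m counterclockwise.
Sign: 28 × 9.8 = 274.4 N down at 0.23 m → arm 1.77 m, τ = 274.4 × 1.77 = 485.7 N·m counterclockwise.
Toolbox: 13 × 9.8 = 127.4 N down at 1.8 m → arm 0.2 m, τ = 127.4 × 0.2 = 25.48 N·m counterclockwise.
Net moment of the loads = 713.5 N·m counterclockwise.
The upward force F acts at a point 0.6 m from the left end, arm 1.4 m, giving F × 1.4 clockwise.
For rotational equilibrium, F × 1.4 = 713.5, so F = 713.5 / 1.4 = 510 N.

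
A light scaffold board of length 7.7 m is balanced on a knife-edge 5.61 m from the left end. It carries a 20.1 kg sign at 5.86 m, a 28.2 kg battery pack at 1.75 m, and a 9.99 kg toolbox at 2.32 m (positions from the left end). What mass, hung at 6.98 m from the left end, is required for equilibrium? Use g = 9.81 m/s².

m ≈ 99.8 kg

Take moments about the knife-edge (at 5.61 m from the left end).
Sign: 20.1 × 9.81 = 197.2 N down at 5.86 m → arm 0.25 m, τ = 197.2 × 0.25 = 49.3 N·m clockwise.
Battery pack: 28.2 × 9.81 = 276.6 N down at 1.75 m → arm 3.86 m, τ = 276.6 × 3.86 = 1068 N·m counterclockwise.
Toolbox: 9.99 × 9.81 = 98 N down at 2.32 m → arm 3.29 m, τ = 98 × 3.29 = 322.4 N·m counterclockwise.
Net moment of known loads = 1341 N·m counterclockwise.
An unknown mass m at 6.98 m has arm 1.37 m; its moment is m·g·1.37 clockwise.
Στ = 0 ⇒ m × 9.81 × 1.37 = 1341 ⇒ m = 1341 / (9.81 × 1.37) = 99.8 kg.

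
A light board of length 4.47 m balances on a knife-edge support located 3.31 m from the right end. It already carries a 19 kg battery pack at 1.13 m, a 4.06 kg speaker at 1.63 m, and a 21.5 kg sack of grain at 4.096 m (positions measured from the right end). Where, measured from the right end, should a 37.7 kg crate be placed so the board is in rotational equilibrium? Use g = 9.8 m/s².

x ≈ 4.14 m from the right end

About the knife-edge support (at 3.31 m from the right end):
Battery pack: 19 × 9.8 = 186.2 N down at 1.13 m → arm 2.18 m, τ = 186.2 × 2.18 = 405.9 N·m clockwise.
Speaker: 4.06 × 9.8 = 39.79 N down at 1.63 m → arm 1.68 m, τ = 39.79 × 1.68 = 66.85 N·m clockwise.
Sack of grain: 21.5 × 9.8 = 210.7 N down at 4.096 m → arm 0.786 m, τ = 210.7 × 0.786 = 165.6 N·m counterclockwise.
Net moment of existing loads = 307.1 N·m clockwise.
The crate weighs 37.7 × 9.8 = 369.5 N and must supply an equal counterclockwise moment, so its lever arm about the knife-edge support is 307.1 / 369.5 = 0.831 m.
That puts it at 3.31 + 0.831 = 4.14 m from the right end.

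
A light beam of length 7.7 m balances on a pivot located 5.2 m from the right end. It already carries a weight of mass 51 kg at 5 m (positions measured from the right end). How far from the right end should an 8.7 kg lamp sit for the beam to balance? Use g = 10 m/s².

x ≈ 6.37 m from the right end

Choose the pivot (at 5.2 m from the right end) as the axis so the support reaction has zero arm there.
Weight: 51 × 10 = 510 N down at 5 m → arm 0.2 m, τ = 510 × 0.2 = 102 N·m clockwise.
Net moment of existing loads = 102 N·m clockwise.
The lamp weighs 8.7 × 10 = 87 N and must supply an equal counterclockwise moment, so its lever arm about the pivot is 102 / 87 = 1.17 m.
That puts it at 5.2 + 1.17 = 6.37 m from the right end.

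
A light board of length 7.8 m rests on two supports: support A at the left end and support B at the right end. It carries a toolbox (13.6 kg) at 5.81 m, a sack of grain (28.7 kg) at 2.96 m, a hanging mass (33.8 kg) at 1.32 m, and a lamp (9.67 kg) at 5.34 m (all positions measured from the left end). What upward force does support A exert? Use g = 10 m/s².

R_A ≈ 524 N

Sum moments about support B (its reaction then has zero moment arm).
Toolbox: 13.6 × 10 = 136 N down at 5.81 m → arm 1.99 m, τ = 136 × 1.99 = 270.6 N·m counterclockwise.
Sack of grain: 28.7 × 10 = 287 N down at 2.96 m → arm 4.84 m, τ = 287 × 4.84 = 1389 N·m counterclockwise.
Hanging mass: 33.8 × 10 = 338 N down at 1.32 m → arm 6.48 m, τ = 338 × 6.48 = 2190 N·m counterclockwise.
Lamp: 9.67 × 10 = 96.7 N down at 5.34 m → arm 2.46 m, τ = 96.7 × 2.46 = 237.9 N·m counterclockwise.
Net load moment about support B = 4088 N·m counterclockwise.
Reaction R at support A is upward at 0 m, arm 7.8 m → moment R × 7.8 clockwise.
Στ = 0 ⇒ R × 7.8 = 4088 ⇒ R = 524 N.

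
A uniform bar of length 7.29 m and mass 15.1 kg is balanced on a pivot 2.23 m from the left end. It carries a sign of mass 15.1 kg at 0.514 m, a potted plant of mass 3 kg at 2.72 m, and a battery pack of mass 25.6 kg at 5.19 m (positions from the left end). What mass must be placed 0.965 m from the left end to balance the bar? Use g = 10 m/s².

m ≈ 57.5 kg

About the pivot (at 2.23 m from the left end):
Beam weight: 15.1 × 10 = 151 N down at 3.645 m → arm 1.415 m, τ = 151 × 1.415 = 213.7 N·m clockwise.
Sign: 15.1 × 10 = 151 N down at 0.514 m → arm 1.716 m, τ = 151 × 1.716 = 259.1 N·m counterclockwise.
Potted plant: 3 × 10 = 30 N down at 2.72 m → arm 0.49 m, τ = 30 × 0.49 = 14.7 N·m clockwise.
Battery pack: 25.6 × 10 = 256 N down at 5.19 m → arm 2.96 m, τ = 256 × 2.96 = 757.8 N·m clockwise.
Net moment of known loads = 727.1 N·m clockwise.
An unknown mass m at 0.965 m has arm 1.265 m; its moment is m·g·1.265 counterclockwise.
Στ = 0 ⇒ m × 10 × 1.265 = 727.1 ⇒ m = 727.1 / (10 × 1.265) = 57.5 kg.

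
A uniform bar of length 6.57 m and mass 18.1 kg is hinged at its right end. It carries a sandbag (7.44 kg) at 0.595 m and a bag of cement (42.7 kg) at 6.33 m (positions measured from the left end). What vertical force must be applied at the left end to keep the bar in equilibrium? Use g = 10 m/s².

F ≈ 174 N

Choose the right end as the axis so the unknown pivot reaction has zero arm there.
Beam weight: 18.1 × 10 = 181 N down at 3.285 m → arm 3.285 m, τ = 181 × 3.285 = 594.6 N·m counterclockwise.
Sandbag: 7.44 × 10 = 74.4 N down at 0.595 m → arm 5.975 m, τ = 74.4 × 5.975 = 444.5 N·m counterclockwise.
Bag of cement: 42.7 × 10 = 427 N down at 6.33 m → arm 0.24 m, τ = 427 × 0.24 = 102.5 N·m counterclockwise.
Net moment of the loads = 1142 N·m counterclockwise.
The upward force F acts at the left end, arm 6.57 m, giving F × 6.57 clockwise.
For rotational equilibrium, F × 6.57 = 1142, so F = 1142 / 6.57 = 174 N.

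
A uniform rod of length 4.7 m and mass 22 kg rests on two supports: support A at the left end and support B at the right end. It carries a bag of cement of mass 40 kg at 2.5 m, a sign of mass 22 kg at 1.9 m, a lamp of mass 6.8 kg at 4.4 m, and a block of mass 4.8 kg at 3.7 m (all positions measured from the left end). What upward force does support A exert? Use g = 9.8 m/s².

R_A ≈ 434 N

Sum moments about support B (its reaction then has zero moment arm).
Beam weight: 22 × 9.8 = 215.6 N down at 2.35 m → arm 2.35 m, τ = 215.6 × 2.35 = 506.7 N·m counterclockwise.
Bag of cement: 40 × 9.8 = 392 N down at 2.5 m → arm 2.2 m, τ = 392 × 2.2 = 862.4 N·m counterclockwise.
Sign: 22 × 9.8 = 215.6 N down at 1.9 m → arm 2.8 m, τ = 215.6 × 2.8 = 603.7 N·m counterclockwise.
Lamp: 6.8 × 9.8 = 66.64 N down at 4.4 m → arm 0.3 m, τ = 66.64 × 0.3 = 19.99 N·m counterclockwise.
Block: 4.8 × 9.8 = 47.04 N down at 3.7 m → arm 1 m, τ = 47.04 × 1 = 47.04 N·m counterclockwise.
Net load moment about support B = 2040 N·m counterclockwise.
Reaction R at support A is upward at 0 m, arm 4.7 m → moment R × 4.7 clockwise.
Balancing moments: R × 4.7 = 2040, giving R = 434 N.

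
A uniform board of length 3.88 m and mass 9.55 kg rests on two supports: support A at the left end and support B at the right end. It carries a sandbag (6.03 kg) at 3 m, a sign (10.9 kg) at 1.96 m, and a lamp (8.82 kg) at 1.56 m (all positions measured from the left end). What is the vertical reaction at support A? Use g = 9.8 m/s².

R_A ≈ 165 N

About support B:
Beam weight: 9.55 × 9.8 = 93.59 N down at 1.94 m → arm 1.94 m, τ = 93.59 × 1.94 = 181.6 N·m counterclockwise.
Sandbag: 6.03 × 9.8 = 59.09 N down at 3 m → arm 0.88 m, τ = 59.09 × 0.88 = 52 N·m counterclockwise.
Sign: 10.9 × 9.8 = 106.8 N down at 1.96 m → arm 1.92 m, τ = 106.8 × 1.92 = 205.1 N·m counterclockwise.
Lamp: 8.82 × 9.8 = 86.44 N down at 1.56 m → arm 2.32 m, τ = 86.44 × 2.32 = 200.5 N·m counterclockwise.
Net load moment about support B = 639.2 N·m counterclockwise.
Reaction R at support A is upward at 0 m, arm 3.88 m → moment R × 3.88 clockwise.
For rotational equilibrium, R × 3.88 = 639.2, so R = 165 N.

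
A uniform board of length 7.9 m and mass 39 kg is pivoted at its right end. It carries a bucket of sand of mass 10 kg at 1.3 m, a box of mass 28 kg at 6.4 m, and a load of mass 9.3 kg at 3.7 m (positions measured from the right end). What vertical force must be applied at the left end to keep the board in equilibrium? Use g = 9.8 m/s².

F ≈ 472 N

Taking torques about the right end:
Beam weight: 39 × 9.8 = 382.2 N down at 3.95 m → arm 3.95 m, τ = 382.2 × 3.95 = 1510 N·m counterclockwise.
Bucket of sand: 10 × 9.8 = 98 N down at 1.3 m → arm 1.3 m, τ = 98 × 1.3 = 127.4 N·m counterclockwise.
Box: 28 × 9.8 = 274.4 N down at 6.4 m → arm 6.4 m, τ = 274.4 × 6.4 = 1756 N·m counterclockwise.
Load: 9.3 × 9.8 = 91.14 N down at 3.7 m → arm 3.7 m, τ = 91.14 × 3.7 = 337.2 N·m counterclockwise.
Net moment of the loads = 3731 N·m counterclockwise.
The upward force F acts at the left end, arm 7.9 m, giving F × 7.9 clockwise.
Setting net torque to zero: F × 7.9 = 3731 → F = 3731 / 7.9 = 472 N.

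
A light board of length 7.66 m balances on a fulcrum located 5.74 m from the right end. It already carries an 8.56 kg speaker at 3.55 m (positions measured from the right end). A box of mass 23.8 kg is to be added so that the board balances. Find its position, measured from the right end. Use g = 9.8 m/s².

x ≈ 6.53 m from the right end

Taking torques about the fulcrum (at 5.74 m from the right end):
Speaker: 8.56 × 9.8 = 83.89 N down at 3.55 m → arm 2.19 m, τ = 83.89 × 2.19 = 183.7 N·m clockwise.
Net moment of existing loads = 183.7 N·m clockwise.
The box weighs 23.8 × 9.8 = 233.2 N and must supply an equal counterclockwise moment, so its lever arm about the fulcrum is 183.7 / 233.2 = 0.788 m.
That puts it at 5.74 + 0.788 = 6.53 m from the right end.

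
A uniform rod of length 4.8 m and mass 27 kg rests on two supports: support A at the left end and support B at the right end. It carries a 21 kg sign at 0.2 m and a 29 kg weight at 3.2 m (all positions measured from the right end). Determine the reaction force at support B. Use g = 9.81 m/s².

R_B ≈ 425 N

Sum moments about support A (its reaction then has zero moment arm).
Beam weight: 27 × 9.81 = 264.9 N down at 2.4 m → arm 2.4 m, τ = 264.9 × 2.4 = 635.8 N·m clockwise.
Sign: 21 × 9.81 = 206 N down at 0.2 m → arm 4.6 m, τ = 206 × 4.6 = 947.6 N·m clockwise.
Weight: 29 × 9.81 = 284.5 N down at 3.2 m → arm 1.6 m, τ = 284.5 × 1.6 = 455.2 N·m clockwise.
Net load moment about support A = 2039 N·m clockwise.
Reaction R at support B is upward at 0 m, arm 4.8 m → moment R × 4.8 counterclockwise.
Balancing moments: R × 4.8 = 2039, giving R = 425 N.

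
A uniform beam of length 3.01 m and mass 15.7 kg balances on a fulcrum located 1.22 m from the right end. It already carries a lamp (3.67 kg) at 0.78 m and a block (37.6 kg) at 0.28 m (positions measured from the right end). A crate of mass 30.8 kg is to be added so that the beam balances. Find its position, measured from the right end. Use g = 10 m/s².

Take moments about the fulcrum (at 1.22 m from the right end).
Beam weight: 15.7 × 10 = 157 N down at 1.505 m → arm 0.285 m, τ = 157 × 0.285 = 44.74 N·m counterclockwise.
Lamp: 3.67 × 10 = 36.7 N down at 0.78 m → arm 0.44 m, τ = 36.7 × 0.44 = 16.15 N·m clockwise.
Block: 37.6 × 10 = 376 N down at 0.28 m → arm 0.94 m, τ = 376 × 0.94 = 353.4 N·m clockwise.
Net moment of existing loads = 324.8 N·m clockwise.
The crate weighs 30.8 × 10 = 308 N and must supply an equal counterclockwise moment, so its lever arm about the fulcrum is 324.8 / 308 = 1.05 m.
That puts it at 1.22 + 1.05 = 2.27 m from the right end.

x ≈ 2.27 m from the right end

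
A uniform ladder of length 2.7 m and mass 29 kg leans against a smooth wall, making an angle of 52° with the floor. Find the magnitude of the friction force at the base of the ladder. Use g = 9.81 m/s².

f ≈ 111 N

Choose the foot of the ladder as the axis so the floor normal and friction both act there and drop out.
Ladder weight 29×9.81 = 284.5 N acts at 1.35 m along the ladder; its horizontal arm is 1.35·cos52° = 0.8311 m → τ = 236.4 N·m clockwise.
Wall normal N acts horizontally at the top; its moment arm is the height L sinθ = 2.7·sin52° = 2.128 m, counterclockwise.
Balancing moments: N × 2.128 = 236.4, giving N = 111 N.
ΣFx = 0: friction at the foot balances the wall's push, so f = N_wall = 111 N.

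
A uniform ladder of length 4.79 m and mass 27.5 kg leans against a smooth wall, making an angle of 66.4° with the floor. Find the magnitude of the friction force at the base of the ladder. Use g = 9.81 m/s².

Choose the foot of the ladder as the axis so the floor normal and friction both act there and drop out.
Ladder weight 27.5×9.81 = 269.8 N acts at 2.395 m along the ladder; its horizontal arm is 2.395·cos66.4° = 0.9588 m → τ = 258.7 N·m clockwise.
Wall normal N acts horizontally at the top; its moment arm is the height L sinθ = 4.79·sin66.4° = 4.389 m, counterclockwise.
Balancing moments: N × 4.389 = 258.7, giving N = 58.9 N.
ΣFx = 0: friction at the foot balances the wall's push, so f = N_wall = 58.9 N.

f ≈ 58.9 N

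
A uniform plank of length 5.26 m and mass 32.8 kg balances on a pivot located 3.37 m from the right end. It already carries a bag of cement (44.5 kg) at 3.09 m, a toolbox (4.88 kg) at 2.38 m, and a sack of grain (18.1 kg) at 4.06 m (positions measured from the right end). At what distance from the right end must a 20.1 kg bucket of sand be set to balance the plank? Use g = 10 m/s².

x ≈ 4.82 m from the right end

Take moments about the pivot (at 3.37 m from the right end).
Beam weight: 32.8 × 10 = 328 N down at 2.63 m → arm 0.74 m, τ = 328 × 0.74 = 242.7 N·m clockwise.
Bag of cement: 44.5 × 10 = 445 N down at 3.09 m → arm 0.28 m, τ = 445 × 0.28 = 124.6 N·m clockwise.
Toolbox: 4.88 × 10 = 48.8 N down at 2.38 m → arm 0.99 m, τ = 48.8 × 0.99 = 48.31 N·m clockwise.
Sack of grain: 18.1 × 10 = 181 N down at 4.06 m → arm 0.69 m, τ = 181 × 0.69 = 124.9 N·m counterclockwise.
Net moment of existing loads = 290.7 N·m clockwise.
The bucket of sand weighs 20.1 × 10 = 201 N and must supply an equal counterclockwise moment, so its lever arm about the pivot is 290.7 / 201 = 1.45 m.
That puts it at 3.37 + 1.45 = 4.82 m from the right end.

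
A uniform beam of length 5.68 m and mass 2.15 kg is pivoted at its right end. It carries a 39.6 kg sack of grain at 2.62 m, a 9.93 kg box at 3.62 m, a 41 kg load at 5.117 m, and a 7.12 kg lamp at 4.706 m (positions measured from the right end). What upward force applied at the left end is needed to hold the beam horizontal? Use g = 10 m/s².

About the right end:
Beam weight: 2.15 × 10 = 21.5 N down at 2.84 m → arm 2.84 m, τ = 21.5 × 2.84 = 61.06 N·m counterclockwise.
Sack of grain: 39.6 × 10 = 396 N down at 2.62 m → arm 2.62 m, τ = 396 × 2.62 = 1038 N·m counterclockwise.
Box: 9.93 × 10 = 99.3 N down at 3.62 m → arm 3.62 m, τ = 99.3 × 3.62 = 359.5 N·m counterclockwise.
Load: 41 × 10 = 410 N down at 5.117 m → arm 5.117 m, τ = 410 × 5.117 = 2098 N·m counterclockwise.
Lamp: 7.12 × 10 = 71.2 N down at 4.706 m → arm 4.706 m, τ = 71.2 × 4.706 = 335.1 N·m counterclockwise.
Net moment of the loads = 3892 N·m counterclockwise.
The upward force F acts at the left end, arm 5.68 m, giving F × 5.68 clockwise.
For rotational equilibrium, F × 5.68 = 3892, so F = 3892 / 5.68 = 685 N.

F ≈ 685 N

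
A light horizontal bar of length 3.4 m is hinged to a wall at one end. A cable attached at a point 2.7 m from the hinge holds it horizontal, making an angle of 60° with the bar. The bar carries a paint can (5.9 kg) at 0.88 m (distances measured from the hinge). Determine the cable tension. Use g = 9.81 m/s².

Sum moments about the hinge (the unknown hinge reaction has zero arm there).
Paint can: 5.9 × 9.81 = 57.88 N down at 0.88 m → arm 0.88 m, τ = 57.88 × 0.88 = 50.93 N·m clockwise.
Total clockwise load moment = 50.93 N·m.
The cable tension T acts at 2.7 m; only its component perpendicular to the bar, T sinθ, produces torque. sin 60° = 0.866.
Balancing moments: T × 2.7 × 0.866 = 50.93, giving T = 50.93 / 2.338 = 21.8 N.

T ≈ 21.8 N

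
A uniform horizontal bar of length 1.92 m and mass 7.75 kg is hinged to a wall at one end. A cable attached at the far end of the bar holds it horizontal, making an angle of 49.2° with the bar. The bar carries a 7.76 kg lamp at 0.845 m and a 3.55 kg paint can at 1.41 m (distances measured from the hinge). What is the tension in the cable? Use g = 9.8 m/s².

T ≈ 128 N

Take moments about the hinge.
Beam weight: 7.75 × 9.8 = 75.95 N down at 0.96 m → arm 0.96 m, τ = 75.95 × 0.96 = 72.91 N·m clockwise.
Lamp: 7.76 × 9.8 = 76.05 N down at 0.845 m → arm 0.845 m, τ = 76.05 × 0.845 = 64.26 N·m clockwise.
Paint can: 3.55 × 9.8 = 34.79 N down at 1.41 m → arm 1.41 m, τ = 34.79 × 1.41 = 49.05 N·m clockwise.
Total clockwise load moment = 186.2 N·m.
The cable tension T acts at 1.92 m; only its component perpendicular to the bar, T sinθ, produces torque. sin 49.2° = 0.757.
Balancing moments: T × 1.92 × 0.757 = 186.2, giving T = 186.2 / 1.453 = 128 N.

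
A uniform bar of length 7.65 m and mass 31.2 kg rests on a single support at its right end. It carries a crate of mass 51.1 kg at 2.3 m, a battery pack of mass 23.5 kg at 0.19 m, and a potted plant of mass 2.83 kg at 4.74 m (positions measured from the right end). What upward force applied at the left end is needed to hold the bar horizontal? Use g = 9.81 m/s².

F ≈ 327 N

Take moments about the right end.
Beam weight: 31.2 × 9.81 = 306.1 N down at 3.825 m → arm 3.825 m, τ = 306.1 × 3.825 = 1171 N·m counterclockwise.
Crate: 51.1 × 9.81 = 501.3 N down at 2.3 m → arm 2.3 m, τ = 501.3 × 2.3 = 1153 N·m counterclockwise.
Battery pack: 23.5 × 9.81 = 230.5 N down at 0.19 m → arm 0.19 m, τ = 230.5 × 0.19 = 43.8 N·m counterclockwise.
Potted plant: 2.83 × 9.81 = 27.76 N down at 4.74 m → arm 4.74 m, τ = 27.76 × 4.74 = 131.6 N·m counterclockwise.
Net moment of the loads = 2499 N·m counterclockwise.
The upward force F acts at the left end, arm 7.65 m, giving F × 7.65 clockwise.
Στ = 0 ⇒ F × 7.65 = 2499 ⇒ F = 2499 / 7.65 = 327 N.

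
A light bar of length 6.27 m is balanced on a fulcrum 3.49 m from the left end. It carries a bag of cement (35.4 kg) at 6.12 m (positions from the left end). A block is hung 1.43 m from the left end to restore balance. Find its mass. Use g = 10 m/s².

m ≈ 45.2 kg

Take moments about the fulcrum (at 3.49 m from the left end).
Bag of cement: 35.4 × 10 = 354 N down at 6.12 m → arm 2.63 m, τ = 354 × 2.63 = 931 N·m clockwise.
Net moment of known loads = 931 N·m clockwise.
An unknown mass m at 1.43 m has arm 2.06 m; its moment is m·g·2.06 counterclockwise.
Balancing moments: m × 10 × 2.06 = 931, giving m = 931 / (10 × 2.06) = 45.2 kg.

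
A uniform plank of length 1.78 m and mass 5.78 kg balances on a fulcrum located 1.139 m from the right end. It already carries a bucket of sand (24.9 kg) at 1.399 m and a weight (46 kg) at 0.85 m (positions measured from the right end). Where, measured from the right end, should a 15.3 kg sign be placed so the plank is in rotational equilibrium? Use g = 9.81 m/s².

Taking torques about the fulcrum (at 1.139 m from the right end):
Beam weight: 5.78 × 9.81 = 56.7 N down at 0.89 m → arm 0.249 m, τ = 56.7 × 0.249 = 14.12 N·m clockwise.
Bucket of sand: 24.9 × 9.81 = 244.3 N down at 1.399 m → arm 0.26 m, τ = 244.3 × 0.26 = 63.52 N·m counterclockwise.
Weight: 46 × 9.81 = 451.3 N down at 0.85 m → arm 0.289 m, τ = 451.3 × 0.289 = 130.4 N·m clockwise.
Net moment of existing loads = 81 N·m clockwise.
The sign weighs 15.3 × 9.81 = 150.1 N and must supply an equal counterclockwise moment, so its lever arm about the fulcrum is 81 / 150.1 = 0.54 m.
That puts it at 1.139 + 0.54 = 1.68 m from the right end.

x ≈ 1.68 m from the right end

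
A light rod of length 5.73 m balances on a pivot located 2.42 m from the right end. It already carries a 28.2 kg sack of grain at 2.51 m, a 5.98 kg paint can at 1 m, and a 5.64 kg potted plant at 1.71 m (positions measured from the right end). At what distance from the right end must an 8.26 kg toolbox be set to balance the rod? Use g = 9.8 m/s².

About the pivot (at 2.42 m from the right end):
Sack of grain: 28.2 × 9.8 = 276.4 N down at 2.51 m → arm 0.09 m, τ = 276.4 × 0.09 = 24.88 N·m counterclockwise.
Paint can: 5.98 × 9.8 = 58.6 N down at 1 m → arm 1.42 m, τ = 58.6 × 1.42 = 83.21 N·m clockwise.
Potted plant: 5.64 × 9.8 = 55.27 N down at 1.71 m → arm 0.71 m, τ = 55.27 × 0.71 = 39.24 N·m clockwise.
Net moment of existing loads = 97.57 N·m clockwise.
The toolbox weighs 8.26 × 9.8 = 80.95 N and must supply an equal counterclockwise moment, so its lever arm about the pivot is 97.57 / 80.95 = 1.21 m.
That puts it at 2.42 + 1.21 = 3.63 m from the right end.

x ≈ 3.63 m from the right end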